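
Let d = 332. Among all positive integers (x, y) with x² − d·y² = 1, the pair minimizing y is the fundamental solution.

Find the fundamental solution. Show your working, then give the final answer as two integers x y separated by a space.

√332 → a₀=18, period (4,1,1,8,1,1,4,36); ℓ=8 even so k=7
i=0: a=18 ⇒ p=18, q=1
…
i=4: a=8 ⇒ p=1403, q=77
i=5: a=1 ⇒ p=1567, q=86
i=6: a=1 ⇒ p=2970, q=163
i=7: a=4 ⇒ p=13447, q=738
(x₁, y₁) = (13447, 738);  13447² − 332·738² = 1 ✓

13447 738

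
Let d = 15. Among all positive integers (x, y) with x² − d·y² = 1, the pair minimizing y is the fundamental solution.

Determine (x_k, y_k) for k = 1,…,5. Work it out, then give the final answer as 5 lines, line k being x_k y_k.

4 1
31 8
244 63
1921 496
15124 3905

[3; 1,6] for √15; ℓ=2 ⇒ convergent index 1
i=0: a=3 ⇒ p=3, q=1
i=1: a=1 ⇒ p=4, q=1
→ (4, 1).  Check: 4²=16, 15·1²=15, difference 1.
n=2: (4,1)∘(4,1) = (4·4+15·1·1, 4·1+1·4) = (31,8)
n=3: (31,8)∘(4,1) = (4·31+15·1·8, 4·8+1·31) = (244,63)
n=4: (244,63)∘(4,1) = (4·244+15·1·63, 4·63+1·244) = (1921,496)
n=5: (1921,496)∘(4,1) = (4·1921+15·1·496, 4·496+1·1921) = (15124,3905)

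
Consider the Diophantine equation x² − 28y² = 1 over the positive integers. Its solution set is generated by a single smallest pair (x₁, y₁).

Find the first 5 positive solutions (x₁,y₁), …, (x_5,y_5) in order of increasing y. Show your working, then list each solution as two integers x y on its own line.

127 24
32257 6096
8193151 1548360
2081028097 393277344
528572943487 99890897016

d=28: √d = [5; 3,2,3,10] (ℓ=4, even), read p_3/q_3
k=0  a_k=5  p_k/q_k = 5/1
k=1  a_k=3  p_k/q_k = 16/3
k=2  a_k=2  p_k/q_k = 37/7
k=3  a_k=3  p_k/q_k = 127/24
fundamental: x₁=127, y₁=24  (since 16129 − 28·576 = 1)
(127+24√28)^2 = 32257 + 6096√28
(127+24√28)^3 = 8193151 + 1548360√28
(127+24√28)^4 = 2081028097 + 393277344√28
(127+24√28)^5 = 528572943487 + 99890897016√28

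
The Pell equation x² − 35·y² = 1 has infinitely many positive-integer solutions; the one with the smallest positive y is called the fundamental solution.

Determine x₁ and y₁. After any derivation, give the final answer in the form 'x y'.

d=35: √d = [5; 1,10] (ℓ=2, even), read p_1/q_1
a_0=5:  p_0=5·1+0=5,  q_0=5·0+1=1
a_1=1:  p_1=1·5+1=6,  q_1=1·1+0=1
(x₁, y₁) = (6, 1);  6² − 35·1² = 1 ✓

6 1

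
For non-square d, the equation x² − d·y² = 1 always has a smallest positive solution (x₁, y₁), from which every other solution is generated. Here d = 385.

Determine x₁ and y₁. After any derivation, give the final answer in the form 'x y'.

√385 = [19; 1,1,1,1,1,…,1,1,38, …], period ℓ=16 (even) → k=15
a_0=19:  p_0=19·1+0=19,  q_0=19·0+1=1
…
a_2=1:  p_2=1·20+19=39,  q_2=1·1+1=2
…
a_4=1:  p_4=1·59+39=98,  q_4=1·3+2=5
…
a_6=3:  p_6=3·157+98=569,  q_6=3·8+5=29
…
a_9=1:  p_9=1·2021+726=2747,  q_9=1·103+37=140
…
a_11=1:  p_11=1·10262+2747=13009,  q_11=1·523+140=663
a_12=1:  p_12=1·13009+10262=23271,  q_12=1·663+523=1186
a_13=1:  p_13=1·23271+13009=36280,  q_13=1·1186+663=1849
a_14=1:  p_14=1·36280+23271=59551,  q_14=1·1849+1186=3035
a_15=1:  p_15=1·59551+36280=95831,  q_15=1·3035+1849=4884
→ (95831, 4884).  Check: 95831²=9183580561, 385·4884²=9183580560, difference 1.

95831 4884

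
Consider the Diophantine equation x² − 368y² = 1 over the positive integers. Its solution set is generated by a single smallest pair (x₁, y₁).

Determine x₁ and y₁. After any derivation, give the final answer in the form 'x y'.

√368 → a₀=19, period (5,2,5,38); ℓ=4 even so k=3
i=0: a=19 ⇒ p=19, q=1
…
i=2: a=2 ⇒ p=211, q=11
i=3: a=5 ⇒ p=1151, q=60
(x₁, y₁) = (1151, 60);  1151² − 368·60² = 1 ✓

1151 60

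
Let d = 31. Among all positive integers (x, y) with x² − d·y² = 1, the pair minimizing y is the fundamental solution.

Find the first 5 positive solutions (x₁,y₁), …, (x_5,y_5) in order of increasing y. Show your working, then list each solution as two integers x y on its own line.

1520 273
4620799 829920
14047227440 2522956527
42703566796801 7669787012160
129818829015047600 23316149994009873

√31 = [5; 1,1,3,5,3,1,1,10, …], period ℓ=8 (even) → k=7
k=0  a_k=5  p_k/q_k = 5/1
…
k=3  a_k=3  p_k/q_k = 39/7
k=4  a_k=5  p_k/q_k = 206/37
k=5  a_k=3  p_k/q_k = 657/118
k=6  a_k=1  p_k/q_k = 863/155
k=7  a_k=1  p_k/q_k = 1520/273
→ (1520, 273).  Check: 1520²=2310400, 31·273²=2310399, difference 1.
(1520+273√31)^2 = 4620799 + 829920√31
(1520+273√31)^3 = 14047227440 + 2522956527√31
(1520+273√31)^4 = 42703566796801 + 7669787012160√31
(1520+273√31)^5 = 129818829015047600 + 23316149994009873√31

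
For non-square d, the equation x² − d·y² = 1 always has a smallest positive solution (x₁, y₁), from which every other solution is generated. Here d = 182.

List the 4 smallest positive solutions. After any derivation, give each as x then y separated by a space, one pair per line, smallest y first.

√182 = [13; 2,26, …], period ℓ=2 (even) → k=1
a_0=13:  p_0=13·1+0=13,  q_0=13·0+1=1
a_1=2:  p_1=2·13+1=27,  q_1=2·1+0=2
→ (27, 2).  Check: 27²=729, 182·2²=728, difference 1.
n=2: (27,2)∘(27,2) = (27·27+182·2·2, 27·2+2·27) = (1457,108)
n=3: (1457,108)∘(27,2) = (27·1457+182·2·108, 27·108+2·1457) = (78651,5830)
n=4: (78651,5830)∘(27,2) = (27·78651+182·2·5830, 27·5830+2·78651) = (4245697,314712)

27 2
1457 108
78651 5830
4245697 314712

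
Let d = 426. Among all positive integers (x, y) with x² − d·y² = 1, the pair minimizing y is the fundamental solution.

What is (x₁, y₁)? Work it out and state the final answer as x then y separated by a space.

√426 → a₀=20, period (1,1,1,3,2,6,2,3,1,1,1,40); ℓ=12 even so k=11
step 0: (20, 1)  from 20·(1,0) + (0,1)
step 1: (21, 1)  from 1·(20,1) + (1,0)
step 2: (41, 2)  from 1·(21,1) + (20,1)
step 3: (62, 3)  from 1·(41,2) + (21,1)
…
step 6: (3323, 161)  from 6·(516,25) + (227,11)
…
step 8: (24809, 1202)  from 3·(7162,347) + (3323,161)
…
step 10: (56780, 2751)  from 1·(31971,1549) + (24809,1202)
step 11: (88751, 4300)  from 1·(56780,2751) + (31971,1549)
(x₁, y₁) = (88751, 4300);  88751² − 426·4300² = 1 ✓

88751 4300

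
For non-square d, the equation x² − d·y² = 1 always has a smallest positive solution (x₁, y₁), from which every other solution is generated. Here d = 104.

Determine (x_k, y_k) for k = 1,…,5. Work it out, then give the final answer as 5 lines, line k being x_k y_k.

[10; 5,20] for √104; ℓ=2 ⇒ convergent index 1
k=0  a_k=10  p_k/q_k = 10/1
k=1  a_k=5  p_k/q_k = 51/5
fundamental: x₁=51, y₁=5  (since 2601 − 104·25 = 1)
(51+5√104)^2 = 5201 + 510√104
(51+5√104)^3 = 530451 + 52015√104
(51+5√104)^4 = 54100801 + 5305020√104
(51+5√104)^5 = 5517751251 + 541060025√104

51 5
5201 510
530451 52015
54100801 5305020
5517751251 541060025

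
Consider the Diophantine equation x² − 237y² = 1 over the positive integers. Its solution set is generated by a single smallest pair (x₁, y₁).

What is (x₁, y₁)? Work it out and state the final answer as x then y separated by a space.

228151 14820

√237 → a₀=15, period (2,1,1,7,10,7,1,1,2,30); ℓ=10 even so k=9
step 0: (15, 1)  from 15·(1,0) + (0,1)
…
step 2: (46, 3)  from 1·(31,2) + (15,1)
step 3: (77, 5)  from 1·(46,3) + (31,2)
…
step 5: (5927, 385)  from 10·(585,38) + (77,5)
…
step 8: (90075, 5851)  from 1·(48001,3118) + (42074,2733)
step 9: (228151, 14820)  from 2·(90075,5851) + (48001,3118)
(x₁, y₁) = (228151, 14820);  228151² − 237·14820² = 1 ✓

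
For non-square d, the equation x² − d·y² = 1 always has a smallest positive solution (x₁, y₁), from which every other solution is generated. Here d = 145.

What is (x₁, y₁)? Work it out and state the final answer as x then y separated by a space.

[12; 24] for √145; ℓ=1 ⇒ convergent index 1
a_0=12:  p_0=12·1+0=12,  q_0=12·0+1=1
a_1=24:  p_1=24·12+1=289,  q_1=24·1+0=24
(x₁, y₁) = (289, 24);  289² − 145·24² = 1 ✓

289 24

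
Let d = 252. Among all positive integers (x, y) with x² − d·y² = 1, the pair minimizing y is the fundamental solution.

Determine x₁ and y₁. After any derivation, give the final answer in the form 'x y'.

127 8

[15; 1,6,1,30] for √252; ℓ=4 ⇒ convergent index 3
i=0: a=15 ⇒ p=15, q=1
i=1: a=1 ⇒ p=16, q=1
i=2: a=6 ⇒ p=111, q=7
i=3: a=1 ⇒ p=127, q=8
fundamental: x₁=127, y₁=8  (since 16129 − 252·64 = 1)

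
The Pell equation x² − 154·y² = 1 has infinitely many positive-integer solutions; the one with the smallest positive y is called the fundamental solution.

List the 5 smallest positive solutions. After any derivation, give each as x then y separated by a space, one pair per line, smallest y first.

21295 1716
906954049 73084440
38627172925615 3112666297884
1645131293994988801 132568457553795120
70066141772619400108975 5646090604103467862916

√154 → a₀=12, period (2,2,3,1,2,1,3,2,2,24); ℓ=10 even so k=9
a_0=12:  p_0=12·1+0=12,  q_0=12·0+1=1
…
a_7=3:  p_7=3·1030+757=3847,  q_7=3·83+61=310
a_8=2:  p_8=2·3847+1030=8724,  q_8=2·310+83=703
a_9=2:  p_9=2·8724+3847=21295,  q_9=2·703+310=1716
→ (21295, 1716).  Check: 21295²=453477025, 154·1716²=453477024, difference 1.
(x_2, y_2) = (21295·21295 + 154·1716·1716, 21295·1716 + 1716·21295) = (906954049, 73084440)
(x_3, y_3) = (21295·906954049 + 154·1716·73084440, 21295·73084440 + 1716·906954049) = (38627172925615, 3112666297884)
(x_4, y_4) = (21295·38627172925615 + 154·1716·3112666297884, 21295·3112666297884 + 1716·38627172925615) = (1645131293994988801, 132568457553795120)
(x_5, y_5) = (21295·1645131293994988801 + 154·1716·132568457553795120, 21295·132568457553795120 + 1716·1645131293994988801) = (70066141772619400108975, 5646090604103467862916)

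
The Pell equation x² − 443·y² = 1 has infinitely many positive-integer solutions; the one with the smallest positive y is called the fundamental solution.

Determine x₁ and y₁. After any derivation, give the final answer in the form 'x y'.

442 21

[21; 21,42] for √443; ℓ=2 ⇒ convergent index 1
step 0: (21, 1)  from 21·(1,0) + (0,1)
step 1: (442, 21)  from 21·(21,1) + (1,0)
(x₁, y₁) = (442, 21);  442² − 443·21² = 1 ✓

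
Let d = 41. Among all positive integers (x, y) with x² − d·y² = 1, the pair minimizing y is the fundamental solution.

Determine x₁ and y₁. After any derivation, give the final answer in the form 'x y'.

[6; 2,2,12] for √41; ℓ=3 ⇒ convergent index 5
k=0  a_k=6  p_k/q_k = 6/1
k=1  a_k=2  p_k/q_k = 13/2
…
k=4  a_k=2  p_k/q_k = 826/129
k=5  a_k=2  p_k/q_k = 2049/320
→ (2049, 320).  Check: 2049²=4198401, 41·320²=4198400, difference 1.

2049 320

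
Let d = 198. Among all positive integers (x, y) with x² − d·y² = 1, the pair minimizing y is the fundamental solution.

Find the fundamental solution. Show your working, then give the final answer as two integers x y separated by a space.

197 14

√198 = [14; 14,28, …], period ℓ=2 (even) → k=1
k=0  a_k=14  p_k/q_k = 14/1
k=1  a_k=14  p_k/q_k = 197/14
→ (197, 14).  Check: 197²=38809, 198·14²=38808, difference 1.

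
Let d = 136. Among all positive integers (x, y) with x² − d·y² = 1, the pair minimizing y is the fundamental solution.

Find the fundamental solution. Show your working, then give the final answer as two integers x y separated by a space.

√136 = [11; 1,1,1,22, …], period ℓ=4 (even) → k=3
k=0  a_k=11  p_k/q_k = 11/1
k=1  a_k=1  p_k/q_k = 12/1
k=2  a_k=1  p_k/q_k = 23/2
k=3  a_k=1  p_k/q_k = 35/3
fundamental: x₁=35, y₁=3  (since 1225 − 136·9 = 1)

35 3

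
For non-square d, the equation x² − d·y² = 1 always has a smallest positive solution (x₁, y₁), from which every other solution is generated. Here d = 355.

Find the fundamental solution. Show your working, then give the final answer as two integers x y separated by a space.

√355 = [18; 1,5,3,3,1,6,1,3,3,5,1,36, …], period ℓ=12 (even) → k=11
step 0: (18, 1)  from 18·(1,0) + (0,1)
step 1: (19, 1)  from 1·(18,1) + (1,0)
…
step 3: (358, 19)  from 3·(113,6) + (19,1)
step 4: (1187, 63)  from 3·(358,19) + (113,6)
…
step 6: (10457, 555)  from 6·(1545,82) + (1187,63)
step 7: (12002, 637)  from 1·(10457,555) + (1545,82)
step 8: (46463, 2466)  from 3·(12002,637) + (10457,555)
…
step 10: (803418, 42641)  from 5·(151391,8035) + (46463,2466)
step 11: (954809, 50676)  from 1·(803418,42641) + (151391,8035)
→ (954809, 50676).  Check: 954809²=911660226481, 355·50676²=911660226480, difference 1.

954809 50676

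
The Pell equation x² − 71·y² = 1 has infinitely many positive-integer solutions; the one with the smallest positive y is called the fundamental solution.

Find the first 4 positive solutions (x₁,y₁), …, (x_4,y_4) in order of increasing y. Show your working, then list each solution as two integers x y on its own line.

d=71: √d = [8; 2,2,1,7,1,2,2,16] (ℓ=8, even), read p_7/q_7
i=0: a=8 ⇒ p=8, q=1
…
i=2: a=2 ⇒ p=42, q=5
…
i=4: a=7 ⇒ p=455, q=54
i=5: a=1 ⇒ p=514, q=61
i=6: a=2 ⇒ p=1483, q=176
i=7: a=2 ⇒ p=3480, q=413
→ (3480, 413).  Check: 3480²=12110400, 71·413²=12110399, difference 1.
(x_2, y_2) = (3480·3480 + 71·413·413, 3480·413 + 413·3480) = (24220799, 2874480)
(x_3, y_3) = (3480·24220799 + 71·413·2874480, 3480·2874480 + 413·24220799) = (168576757560, 20006380387)
(x_4, y_4) = (3480·168576757560 + 71·413·20006380387, 3480·20006380387 + 413·168576757560) = (1173294208396801, 139244404619040)

3480 413
24220799 2874480
168576757560 20006380387
1173294208396801 139244404619040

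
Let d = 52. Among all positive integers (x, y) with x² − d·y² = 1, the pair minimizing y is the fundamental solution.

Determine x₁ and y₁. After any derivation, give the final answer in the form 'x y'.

d=52: √d = [7; 4,1,2,1,4,14] (ℓ=6, even), read p_5/q_5
step 0: (7, 1)  from 7·(1,0) + (0,1)
step 1: (29, 4)  from 4·(7,1) + (1,0)
step 2: (36, 5)  from 1·(29,4) + (7,1)
step 3: (101, 14)  from 2·(36,5) + (29,4)
step 4: (137, 19)  from 1·(101,14) + (36,5)
step 5: (649, 90)  from 4·(137,19) + (101,14)
→ (649, 90).  Check: 649²=421201, 52·90²=421200, difference 1.

649 90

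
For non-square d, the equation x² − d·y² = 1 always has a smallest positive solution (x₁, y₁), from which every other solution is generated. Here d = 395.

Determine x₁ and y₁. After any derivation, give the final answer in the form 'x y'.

√395 = [19; 1,6,1,38, …], period ℓ=4 (even) → k=3
a_0=19:  p_0=19·1+0=19,  q_0=19·0+1=1
…
a_2=6:  p_2=6·20+19=139,  q_2=6·1+1=7
a_3=1:  p_3=1·139+20=159,  q_3=1·7+1=8
(x₁, y₁) = (159, 8);  159² − 395·8² = 1 ✓

159 8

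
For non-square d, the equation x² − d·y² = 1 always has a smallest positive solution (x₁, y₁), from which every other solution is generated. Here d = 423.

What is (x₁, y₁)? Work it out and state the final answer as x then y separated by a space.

4607 224

√423 → a₀=20, period (1,1,3,4,3,1,1,40); ℓ=8 even so k=7
step 0: (20, 1)  from 20·(1,0) + (0,1)
step 1: (21, 1)  from 1·(20,1) + (1,0)
step 2: (41, 2)  from 1·(21,1) + (20,1)
step 3: (144, 7)  from 3·(41,2) + (21,1)
…
step 5: (1995, 97)  from 3·(617,30) + (144,7)
step 6: (2612, 127)  from 1·(1995,97) + (617,30)
step 7: (4607, 224)  from 1·(2612,127) + (1995,97)
→ (4607, 224).  Check: 4607²=21224449, 423·224²=21224448, difference 1.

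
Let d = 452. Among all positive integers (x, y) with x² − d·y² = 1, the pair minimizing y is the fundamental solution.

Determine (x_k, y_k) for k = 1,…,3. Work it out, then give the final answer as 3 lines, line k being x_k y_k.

d=452: √d = [21; 3,1,5,3,10,3,5,1,3,42] (ℓ=10, even), read p_9/q_9
a_0=21:  p_0=21·1+0=21,  q_0=21·0+1=1
a_1=3:  p_1=3·21+1=64,  q_1=3·1+0=3
a_2=1:  p_2=1·64+21=85,  q_2=1·3+1=4
a_3=5:  p_3=5·85+64=489,  q_3=5·4+3=23
a_4=3:  p_4=3·489+85=1552,  q_4=3·23+4=73
…
a_6=3:  p_6=3·16009+1552=49579,  q_6=3·753+73=2332
a_7=5:  p_7=5·49579+16009=263904,  q_7=5·2332+753=12413
a_8=1:  p_8=1·263904+49579=313483,  q_8=1·12413+2332=14745
a_9=3:  p_9=3·313483+263904=1204353,  q_9=3·14745+12413=56648
fundamental: x₁=1204353, y₁=56648  (since 1450466148609 − 452·3208995904 = 1)
(x_2, y_2) = (1204353·1204353 + 452·56648·56648, 1204353·56648 + 56648·1204353) = (2900932297217, 136448377488)
(x_3, y_3) = (1204353·2900932297217 + 452·56648·136448377488, 1204353·136448377488 + 56648·2900932297217) = (6987493029899166849, 328664025545553880)

1204353 56648
2900932297217 136448377488
6987493029899166849 328664025545553880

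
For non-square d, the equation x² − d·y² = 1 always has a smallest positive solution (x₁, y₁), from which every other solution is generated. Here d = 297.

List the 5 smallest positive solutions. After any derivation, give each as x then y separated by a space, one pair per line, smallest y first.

√297 → a₀=17, period (4,3,1,1,2,1,1,3,4,34); ℓ=10 even so k=9
a_0=17:  p_0=17·1+0=17,  q_0=17·0+1=1
a_1=4:  p_1=4·17+1=69,  q_1=4·1+0=4
…
a_4=1:  p_4=1·293+224=517,  q_4=1·17+13=30
…
a_8=3:  p_8=3·3171+1844=11357,  q_8=3·184+107=659
a_9=4:  p_9=4·11357+3171=48599,  q_9=4·659+184=2820
→ (48599, 2820).  Check: 48599²=2361862801, 297·2820²=2361862800, difference 1.
n=2: (48599,2820)∘(48599,2820) = (48599·48599+297·2820·2820, 48599·2820+2820·48599) = (4723725601,274098360)
n=3: (4723725601,274098360)∘(48599,2820) = (48599·4723725601+297·2820·274098360, 48599·274098360+2820·4723725601) = (459136680917399,26641812392460)
n=4: (459136680917399,26641812392460)∘(48599,2820) = (48599·459136680917399+297·2820·26641812392460, 48599·26641812392460+2820·459136680917399) = (44627167107085622401,2589530880648228720)
n=5: (44627167107085622401,2589530880648228720)∘(48599,2820) = (48599·44627167107085622401+297·2820·2589530880648228720, 48599·2589530880648228720+2820·44627167107085622401) = (4337671388015371645214999,251697222510604722734100)

48599 2820
4723725601 274098360
459136680917399 26641812392460
44627167107085622401 2589530880648228720
4337671388015371645214999 251697222510604722734100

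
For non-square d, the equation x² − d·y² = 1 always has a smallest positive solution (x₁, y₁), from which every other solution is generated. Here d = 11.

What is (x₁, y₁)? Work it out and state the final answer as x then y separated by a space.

[3; 3,6] for √11; ℓ=2 ⇒ convergent index 1
k=0  a_k=3  p_k/q_k = 3/1
k=1  a_k=3  p_k/q_k = 10/3
fundamental: x₁=10, y₁=3  (since 100 − 11·9 = 1)

10 3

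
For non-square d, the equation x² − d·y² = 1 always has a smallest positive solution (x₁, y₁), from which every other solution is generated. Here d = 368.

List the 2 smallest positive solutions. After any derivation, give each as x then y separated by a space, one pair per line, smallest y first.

[19; 5,2,5,38] for √368; ℓ=4 ⇒ convergent index 3
step 0: (19, 1)  from 19·(1,0) + (0,1)
step 1: (96, 5)  from 5·(19,1) + (1,0)
step 2: (211, 11)  from 2·(96,5) + (19,1)
step 3: (1151, 60)  from 5·(211,11) + (96,5)
→ (1151, 60).  Check: 1151²=1324801, 368·60²=1324800, difference 1.
n=2: (1151,60)∘(1151,60) = (1151·1151+368·60·60, 1151·60+60·1151) = (2649601,138120)

1151 60
2649601 138120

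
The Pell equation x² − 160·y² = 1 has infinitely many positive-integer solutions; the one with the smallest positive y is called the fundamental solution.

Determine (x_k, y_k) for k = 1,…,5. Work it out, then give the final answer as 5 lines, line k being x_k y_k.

√160 = [12; 1,1,1,5,1,1,1,24, …], period ℓ=8 (even) → k=7
i=0: a=12 ⇒ p=12, q=1
i=1: a=1 ⇒ p=13, q=1
i=2: a=1 ⇒ p=25, q=2
i=3: a=1 ⇒ p=38, q=3
…
i=5: a=1 ⇒ p=253, q=20
i=6: a=1 ⇒ p=468, q=37
i=7: a=1 ⇒ p=721, q=57
fundamental: x₁=721, y₁=57  (since 519841 − 160·3249 = 1)
n=2: (721,57)∘(721,57) = (721·721+160·57·57, 721·57+57·721) = (1039681,82194)
n=3: (1039681,82194)∘(721,57) = (721·1039681+160·57·82194, 721·82194+57·1039681) = (1499219281,118523691)
n=4: (1499219281,118523691)∘(721,57) = (721·1499219281+160·57·118523691, 721·118523691+57·1499219281) = (2161873163521,170911080228)
n=5: (2161873163521,170911080228)∘(721,57) = (721·2161873163521+160·57·170911080228, 721·170911080228+57·2161873163521) = (3117419602578001,246453659165085)

721 57
1039681 82194
1499219281 118523691
2161873163521 170911080228
3117419602578001 246453659165085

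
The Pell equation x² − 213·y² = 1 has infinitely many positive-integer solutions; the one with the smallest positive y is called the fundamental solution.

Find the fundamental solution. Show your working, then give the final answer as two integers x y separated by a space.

√213 = [14; 1,1,2,6,1,8,1,6,2,1,1,28, …], period ℓ=12 (even) → k=11
a_0=14:  p_0=14·1+0=14,  q_0=14·0+1=1
a_1=1:  p_1=1·14+1=15,  q_1=1·1+0=1
a_2=1:  p_2=1·15+14=29,  q_2=1·1+1=2
a_3=2:  p_3=2·29+15=73,  q_3=2·2+1=5
…
a_5=1:  p_5=1·467+73=540,  q_5=1·32+5=37
…
a_7=1:  p_7=1·4787+540=5327,  q_7=1·328+37=365
…
a_9=2:  p_9=2·36749+5327=78825,  q_9=2·2518+365=5401
a_10=1:  p_10=1·78825+36749=115574,  q_10=1·5401+2518=7919
a_11=1:  p_11=1·115574+78825=194399,  q_11=1·7919+5401=13320
→ (194399, 13320).  Check: 194399²=37790971201, 213·13320²=37790971200, difference 1.

194399 13320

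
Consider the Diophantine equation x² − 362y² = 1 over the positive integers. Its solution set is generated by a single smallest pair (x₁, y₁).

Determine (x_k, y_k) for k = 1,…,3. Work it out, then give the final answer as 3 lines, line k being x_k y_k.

723 38
1045457 54948
1511730099 79454770

[19; 38] for √362; ℓ=1 ⇒ convergent index 1
i=0: a=19 ⇒ p=19, q=1
i=1: a=38 ⇒ p=723, q=38
→ (723, 38).  Check: 723²=522729, 362·38²=522728, difference 1.
(723+38√362)^2 = 1045457 + 54948√362
(723+38√362)^3 = 1511730099 + 79454770√362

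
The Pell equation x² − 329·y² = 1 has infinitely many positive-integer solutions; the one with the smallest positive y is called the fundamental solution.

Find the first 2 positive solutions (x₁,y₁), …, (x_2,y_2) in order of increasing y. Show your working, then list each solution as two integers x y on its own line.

d=329: √d = [18; 7,4,2,1,1,4,1,1,2,4,7,36] (ℓ=12, even), read p_11/q_11
i=0: a=18 ⇒ p=18, q=1
i=1: a=7 ⇒ p=127, q=7
i=2: a=4 ⇒ p=526, q=29
i=3: a=2 ⇒ p=1179, q=65
i=4: a=1 ⇒ p=1705, q=94
i=5: a=1 ⇒ p=2884, q=159
i=6: a=4 ⇒ p=13241, q=730
…
i=8: a=1 ⇒ p=29366, q=1619
i=9: a=2 ⇒ p=74857, q=4127
i=10: a=4 ⇒ p=328794, q=18127
i=11: a=7 ⇒ p=2376415, q=131016
fundamental: x₁=2376415, y₁=131016  (since 5647348252225 − 329·17165192256 = 1)
(2376415+131016√329)^2 = 11294696504449 + 622696775280√329

2376415 131016
11294696504449 622696775280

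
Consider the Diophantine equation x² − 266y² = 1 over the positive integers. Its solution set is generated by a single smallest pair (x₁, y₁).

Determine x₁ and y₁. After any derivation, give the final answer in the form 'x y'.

d=266: √d = [16; 3,4,3,32] (ℓ=4, even), read p_3/q_3
i=0: a=16 ⇒ p=16, q=1
i=1: a=3 ⇒ p=49, q=3
i=2: a=4 ⇒ p=212, q=13
i=3: a=3 ⇒ p=685, q=42
(x₁, y₁) = (685, 42);  685² − 266·42² = 1 ✓

685 42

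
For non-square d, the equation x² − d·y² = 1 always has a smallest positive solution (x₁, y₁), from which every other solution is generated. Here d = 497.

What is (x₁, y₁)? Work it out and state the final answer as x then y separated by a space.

1201887 53912

√497 = [22; 3,2,2,5,6,5,2,2,3,44, …], period ℓ=10 (even) → k=9
a_0=22:  p_0=22·1+0=22,  q_0=22·0+1=1
…
a_2=2:  p_2=2·67+22=156,  q_2=2·3+1=7
a_3=2:  p_3=2·156+67=379,  q_3=2·7+3=17
…
a_5=6:  p_5=6·2051+379=12685,  q_5=6·92+17=569
a_6=5:  p_6=5·12685+2051=65476,  q_6=5·569+92=2937
a_7=2:  p_7=2·65476+12685=143637,  q_7=2·2937+569=6443
a_8=2:  p_8=2·143637+65476=352750,  q_8=2·6443+2937=15823
a_9=3:  p_9=3·352750+143637=1201887,  q_9=3·15823+6443=53912
(x₁, y₁) = (1201887, 53912);  1201887² − 497·53912² = 1 ✓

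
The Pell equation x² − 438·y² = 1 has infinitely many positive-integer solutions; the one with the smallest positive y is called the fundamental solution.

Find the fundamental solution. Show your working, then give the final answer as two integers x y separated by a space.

[20; 1,12,1,40] for √438; ℓ=4 ⇒ convergent index 3
k=0  a_k=20  p_k/q_k = 20/1
k=1  a_k=1  p_k/q_k = 21/1
k=2  a_k=12  p_k/q_k = 272/13
k=3  a_k=1  p_k/q_k = 293/14
fundamental: x₁=293, y₁=14  (since 85849 − 438·196 = 1)

293 14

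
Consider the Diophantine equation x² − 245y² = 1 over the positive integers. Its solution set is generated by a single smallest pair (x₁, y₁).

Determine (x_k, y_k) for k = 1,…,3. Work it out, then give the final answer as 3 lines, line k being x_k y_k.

√245 → a₀=15, period (1,1,1,7,6,7,1,1,1,30); ℓ=10 even so k=9
step 0: (15, 1)  from 15·(1,0) + (0,1)
step 1: (16, 1)  from 1·(15,1) + (1,0)
…
step 3: (47, 3)  from 1·(31,2) + (16,1)
…
step 6: (15809, 1010)  from 7·(2207,141) + (360,23)
…
step 8: (33825, 2161)  from 1·(18016,1151) + (15809,1010)
step 9: (51841, 3312)  from 1·(33825,2161) + (18016,1151)
(x₁, y₁) = (51841, 3312);  51841² − 245·3312² = 1 ✓
(x_2, y_2) = (51841·51841 + 245·3312·3312, 51841·3312 + 3312·51841) = (5374978561, 343394784)
(x_3, y_3) = (51841·5374978561 + 245·3312·343394784, 51841·343394784 + 3312·5374978561) = (557288527109761, 35603857991376)

51841 3312
5374978561 343394784
557288527109761 35603857991376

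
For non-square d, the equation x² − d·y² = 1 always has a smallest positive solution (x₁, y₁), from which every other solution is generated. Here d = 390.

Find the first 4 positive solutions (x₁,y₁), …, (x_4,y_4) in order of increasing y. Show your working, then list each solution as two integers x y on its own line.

√390 → a₀=19, period (1,2,1,38); ℓ=4 even so k=3
k=0  a_k=19  p_k/q_k = 19/1
k=1  a_k=1  p_k/q_k = 20/1
k=2  a_k=2  p_k/q_k = 59/3
k=3  a_k=1  p_k/q_k = 79/4
fundamental: x₁=79, y₁=4  (since 6241 − 390·16 = 1)
n=2: (79,4)∘(79,4) = (79·79+390·4·4, 79·4+4·79) = (12481,632)
n=3: (12481,632)∘(79,4) = (79·12481+390·4·632, 79·632+4·12481) = (1971919,99852)
n=4: (1971919,99852)∘(79,4) = (79·1971919+390·4·99852, 79·99852+4·1971919) = (311550721,15775984)

79 4
12481 632
1971919 99852
311550721 15775984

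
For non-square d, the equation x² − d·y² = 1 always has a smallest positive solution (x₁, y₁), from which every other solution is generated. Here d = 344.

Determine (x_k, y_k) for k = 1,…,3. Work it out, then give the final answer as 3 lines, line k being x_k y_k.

10405 561
216528049 11674410
4505948689285 242944471539

[18; 1,1,4,1,3,1,4,1,1,36] for √344; ℓ=10 ⇒ convergent index 9
k=0  a_k=18  p_k/q_k = 18/1
…
k=2  a_k=1  p_k/q_k = 37/2
…
k=6  a_k=1  p_k/q_k = 983/53
…
k=8  a_k=1  p_k/q_k = 5694/307
k=9  a_k=1  p_k/q_k = 10405/561
→ (10405, 561).  Check: 10405²=108264025, 344·561²=108264024, difference 1.
(10405+561√344)^2 = 216528049 + 11674410√344
(10405+561√344)^3 = 4505948689285 + 242944471539√344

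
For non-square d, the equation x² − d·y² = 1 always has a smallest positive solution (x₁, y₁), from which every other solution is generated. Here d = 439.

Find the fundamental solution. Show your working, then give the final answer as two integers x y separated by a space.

√439 = [20; 1,19,1,40, …], period ℓ=4 (even) → k=3
a_0=20:  p_0=20·1+0=20,  q_0=20·0+1=1
…
a_2=19:  p_2=19·21+20=419,  q_2=19·1+1=20
a_3=1:  p_3=1·419+21=440,  q_3=1·20+1=21
→ (440, 21).  Check: 440²=193600, 439·21²=193599, difference 1.

440 21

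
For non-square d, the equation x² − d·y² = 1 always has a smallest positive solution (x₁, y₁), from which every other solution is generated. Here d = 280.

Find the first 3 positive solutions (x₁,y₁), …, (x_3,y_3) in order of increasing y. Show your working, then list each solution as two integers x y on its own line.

251 15
126001 7530
63252251 3780045

[16; 1,2,1,2,1,32] for √280; ℓ=6 ⇒ convergent index 5
step 0: (16, 1)  from 16·(1,0) + (0,1)
…
step 2: (50, 3)  from 2·(17,1) + (16,1)
step 3: (67, 4)  from 1·(50,3) + (17,1)
step 4: (184, 11)  from 2·(67,4) + (50,3)
step 5: (251, 15)  from 1·(184,11) + (67,4)
(x₁, y₁) = (251, 15);  251² − 280·15² = 1 ✓
(x_2, y_2) = (251·251 + 280·15·15, 251·15 + 15·251) = (126001, 7530)
(x_3, y_3) = (251·126001 + 280·15·7530, 251·7530 + 15·126001) = (63252251, 3780045)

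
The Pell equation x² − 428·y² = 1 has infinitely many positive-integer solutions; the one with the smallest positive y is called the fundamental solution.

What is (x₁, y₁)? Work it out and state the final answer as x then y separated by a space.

d=428: √d = [20; 1,2,4,1,5,10,5,1,4,2,1,40] (ℓ=12, even), read p_11/q_11
step 0: (20, 1)  from 20·(1,0) + (0,1)
…
step 2: (62, 3)  from 2·(21,1) + (20,1)
…
step 4: (331, 16)  from 1·(269,13) + (62,3)
step 5: (1924, 93)  from 5·(331,16) + (269,13)
step 6: (19571, 946)  from 10·(1924,93) + (331,16)
…
step 8: (119350, 5769)  from 1·(99779,4823) + (19571,946)
…
step 10: (1273708, 61567)  from 2·(577179,27899) + (119350,5769)
step 11: (1850887, 89466)  from 1·(1273708,61567) + (577179,27899)
fundamental: x₁=1850887, y₁=89466  (since 3425782686769 − 428·8004165156 = 1)

1850887 89466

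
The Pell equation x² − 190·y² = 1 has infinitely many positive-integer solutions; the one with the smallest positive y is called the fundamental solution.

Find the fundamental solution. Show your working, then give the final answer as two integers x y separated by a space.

d=190: √d = [13; 1,3,1,1,1,…,3,1,26] (ℓ=14, even), read p_13/q_13
step 0: (13, 1)  from 13·(1,0) + (0,1)
…
step 2: (55, 4)  from 3·(14,1) + (13,1)
…
step 4: (124, 9)  from 1·(69,5) + (55,4)
…
step 8: (2936, 213)  from 2·(1213,88) + (510,37)
…
step 10: (7085, 514)  from 1·(4149,301) + (2936,213)
step 11: (11234, 815)  from 1·(7085,514) + (4149,301)
step 12: (40787, 2959)  from 3·(11234,815) + (7085,514)
step 13: (52021, 3774)  from 1·(40787,2959) + (11234,815)
→ (52021, 3774).  Check: 52021²=2706184441, 190·3774²=2706184440, difference 1.

52021 3774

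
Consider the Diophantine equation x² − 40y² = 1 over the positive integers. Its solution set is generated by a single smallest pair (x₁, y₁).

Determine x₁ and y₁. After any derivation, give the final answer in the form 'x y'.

√40 = [6; 3,12, …], period ℓ=2 (even) → k=1
k=0  a_k=6  p_k/q_k = 6/1
k=1  a_k=3  p_k/q_k = 19/3
(x₁, y₁) = (19, 3);  19² − 40·3² = 1 ✓

19 3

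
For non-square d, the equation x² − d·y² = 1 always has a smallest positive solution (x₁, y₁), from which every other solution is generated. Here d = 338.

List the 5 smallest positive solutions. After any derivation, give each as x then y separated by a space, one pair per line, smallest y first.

114243 6214
26102926097 1419812004
5964153172084899 324407165539730
1362725501650887306817 74122495624090936776
311363698964240484013304163 16935952534841634614661406

d=338: √d = [18; 2,1,1,2,36] (ℓ=5, odd), read p_9/q_9
k=0  a_k=18  p_k/q_k = 18/1
k=1  a_k=2  p_k/q_k = 37/2
k=2  a_k=1  p_k/q_k = 55/3
k=3  a_k=1  p_k/q_k = 92/5
k=4  a_k=2  p_k/q_k = 239/13
k=5  a_k=36  p_k/q_k = 8696/473
k=6  a_k=2  p_k/q_k = 17631/959
…
k=8  a_k=1  p_k/q_k = 43958/2391
k=9  a_k=2  p_k/q_k = 114243/6214
→ (114243, 6214).  Check: 114243²=13051463049, 338·6214²=13051463048, difference 1.
k=2:  x_2 = 114243·114243+338·6214·6214 = 26102926097,  y_2 = 114243·6214+6214·114243 = 1419812004
k=3:  x_3 = 114243·26102926097+338·6214·1419812004 = 5964153172084899,  y_3 = 114243·1419812004+6214·26102926097 = 324407165539730
k=4:  x_4 = 114243·5964153172084899+338·6214·324407165539730 = 1362725501650887306817,  y_4 = 114243·324407165539730+6214·5964153172084899 = 74122495624090936776
k=5:  x_5 = 114243·1362725501650887306817+338·6214·74122495624090936776 = 311363698964240484013304163,  y_5 = 114243·74122495624090936776+6214·1362725501650887306817 = 16935952534841634614661406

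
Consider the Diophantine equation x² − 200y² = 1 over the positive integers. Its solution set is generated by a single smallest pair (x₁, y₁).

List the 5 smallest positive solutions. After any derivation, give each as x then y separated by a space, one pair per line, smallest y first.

99 7
19601 1386
3880899 274421
768398401 54333972
152139002499 10757852035

√200 = [14; 7,28, …], period ℓ=2 (even) → k=1
i=0: a=14 ⇒ p=14, q=1
i=1: a=7 ⇒ p=99, q=7
fundamental: x₁=99, y₁=7  (since 9801 − 200·49 = 1)
k=2:  x_2 = 99·99+200·7·7 = 19601,  y_2 = 99·7+7·99 = 1386
k=3:  x_3 = 99·19601+200·7·1386 = 3880899,  y_3 = 99·1386+7·19601 = 274421
k=4:  x_4 = 99·3880899+200·7·274421 = 768398401,  y_4 = 99·274421+7·3880899 = 54333972
k=5:  x_5 = 99·768398401+200·7·54333972 = 152139002499,  y_5 = 99·54333972+7·768398401 = 10757852035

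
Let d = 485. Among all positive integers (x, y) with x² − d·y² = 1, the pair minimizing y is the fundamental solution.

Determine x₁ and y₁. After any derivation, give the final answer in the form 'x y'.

969 44

[22; 44] for √485; ℓ=1 ⇒ convergent index 1
k=0  a_k=22  p_k/q_k = 22/1
k=1  a_k=44  p_k/q_k = 969/44
→ (969, 44).  Check: 969²=938961, 485·44²=938960, difference 1.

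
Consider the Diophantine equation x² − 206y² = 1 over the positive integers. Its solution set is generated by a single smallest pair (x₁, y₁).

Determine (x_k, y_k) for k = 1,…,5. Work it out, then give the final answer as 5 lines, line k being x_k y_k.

[14; 2,1,5,14,5,1,2,28] for √206; ℓ=8 ⇒ convergent index 7
i=0: a=14 ⇒ p=14, q=1
i=1: a=2 ⇒ p=29, q=2
…
i=3: a=5 ⇒ p=244, q=17
…
i=6: a=1 ⇒ p=20998, q=1463
i=7: a=2 ⇒ p=59535, q=4148
(x₁, y₁) = (59535, 4148);  59535² − 206·4148² = 1 ✓
k=2:  x_2 = 59535·59535+206·4148·4148 = 7088832449,  y_2 = 59535·4148+4148·59535 = 493902360
k=3:  x_3 = 59535·7088832449+206·4148·493902360 = 844067279642895,  y_3 = 59535·493902360+4148·7088832449 = 58808954001052
k=4:  x_4 = 59535·844067279642895+206·4148·58808954001052 = 100503090979990675201,  y_4 = 59535·58808954001052+4148·844067279642895 = 7002382152411359280
k=5:  x_5 = 59535·100503090979990675201+206·4148·7002382152411359280 = 11966903042143422416540175,  y_5 = 59535·7002382152411359280+4148·100503090979990675201 = 833773642828811595468548

59535 4148
7088832449 493902360
844067279642895 58808954001052
100503090979990675201 7002382152411359280
11966903042143422416540175 833773642828811595468548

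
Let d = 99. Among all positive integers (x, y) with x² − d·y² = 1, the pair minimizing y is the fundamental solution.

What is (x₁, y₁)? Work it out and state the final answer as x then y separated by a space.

10 1

√99 = [9; 1,18, …], period ℓ=2 (even) → k=1
k=0  a_k=9  p_k/q_k = 9/1
k=1  a_k=1  p_k/q_k = 10/1
(x₁, y₁) = (10, 1);  10² − 99·1² = 1 ✓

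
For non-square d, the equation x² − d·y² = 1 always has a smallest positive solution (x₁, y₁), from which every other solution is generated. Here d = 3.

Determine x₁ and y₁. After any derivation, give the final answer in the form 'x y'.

√3 = [1; 1,2, …], period ℓ=2 (even) → k=1
i=0: a=1 ⇒ p=1, q=1
i=1: a=1 ⇒ p=2, q=1
→ (2, 1).  Check: 2²=4, 3·1²=3, difference 1.

2 1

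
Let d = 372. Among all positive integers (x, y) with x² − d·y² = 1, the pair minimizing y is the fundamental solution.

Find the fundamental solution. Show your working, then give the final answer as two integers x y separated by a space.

12151 630

[19; 3,2,12,2,3,38] for √372; ℓ=6 ⇒ convergent index 5
a_0=19:  p_0=19·1+0=19,  q_0=19·0+1=1
a_1=3:  p_1=3·19+1=58,  q_1=3·1+0=3
a_2=2:  p_2=2·58+19=135,  q_2=2·3+1=7
a_3=12:  p_3=12·135+58=1678,  q_3=12·7+3=87
a_4=2:  p_4=2·1678+135=3491,  q_4=2·87+7=181
a_5=3:  p_5=3·3491+1678=12151,  q_5=3·181+87=630
(x₁, y₁) = (12151, 630);  12151² − 372·630² = 1 ✓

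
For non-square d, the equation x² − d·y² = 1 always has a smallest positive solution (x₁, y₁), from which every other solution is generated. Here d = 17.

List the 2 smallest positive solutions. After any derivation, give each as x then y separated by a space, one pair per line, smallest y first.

33 8
2177 528

d=17: √d = [4; 8] (ℓ=1, odd), read p_1/q_1
i=0: a=4 ⇒ p=4, q=1
i=1: a=8 ⇒ p=33, q=8
→ (33, 8).  Check: 33²=1089, 17·8²=1088, difference 1.
n=2: (33,8)∘(33,8) = (33·33+17·8·8, 33·8+8·33) = (2177,528)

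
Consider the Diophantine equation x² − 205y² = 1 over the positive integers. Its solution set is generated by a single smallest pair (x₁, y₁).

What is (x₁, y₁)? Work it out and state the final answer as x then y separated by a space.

d=205: √d = [14; 3,6,1,4,1,6,3,28] (ℓ=8, even), read p_7/q_7
step 0: (14, 1)  from 14·(1,0) + (0,1)
step 1: (43, 3)  from 3·(14,1) + (1,0)
step 2: (272, 19)  from 6·(43,3) + (14,1)
…
step 5: (1847, 129)  from 1·(1532,107) + (315,22)
step 6: (12614, 881)  from 6·(1847,129) + (1532,107)
step 7: (39689, 2772)  from 3·(12614,881) + (1847,129)
→ (39689, 2772).  Check: 39689²=1575216721, 205·2772²=1575216720, difference 1.

39689 2772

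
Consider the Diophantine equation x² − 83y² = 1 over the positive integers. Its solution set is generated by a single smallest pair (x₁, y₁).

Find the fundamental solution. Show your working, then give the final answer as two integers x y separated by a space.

d=83: √d = [9; 9,18] (ℓ=2, even), read p_1/q_1
a_0=9:  p_0=9·1+0=9,  q_0=9·0+1=1
a_1=9:  p_1=9·9+1=82,  q_1=9·1+0=9
(x₁, y₁) = (82, 9);  82² − 83·9² = 1 ✓

82 9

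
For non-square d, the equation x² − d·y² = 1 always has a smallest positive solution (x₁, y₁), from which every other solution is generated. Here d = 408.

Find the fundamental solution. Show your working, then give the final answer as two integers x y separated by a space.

√408 → a₀=20, period (5,40); ℓ=2 even so k=1
i=0: a=20 ⇒ p=20, q=1
i=1: a=5 ⇒ p=101, q=5
(x₁, y₁) = (101, 5);  101² − 408·5² = 1 ✓

101 5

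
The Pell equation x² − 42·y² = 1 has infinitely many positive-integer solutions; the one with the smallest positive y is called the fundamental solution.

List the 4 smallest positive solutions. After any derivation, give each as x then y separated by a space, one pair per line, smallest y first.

√42 → a₀=6, period (2,12); ℓ=2 even so k=1
step 0: (6, 1)  from 6·(1,0) + (0,1)
step 1: (13, 2)  from 2·(6,1) + (1,0)
(x₁, y₁) = (13, 2);  13² − 42·2² = 1 ✓
n=2: (13,2)∘(13,2) = (13·13+42·2·2, 13·2+2·13) = (337,52)
n=3: (337,52)∘(13,2) = (13·337+42·2·52, 13·52+2·337) = (8749,1350)
n=4: (8749,1350)∘(13,2) = (13·8749+42·2·1350, 13·1350+2·8749) = (227137,35048)

13 2
337 52
8749 1350
227137 35048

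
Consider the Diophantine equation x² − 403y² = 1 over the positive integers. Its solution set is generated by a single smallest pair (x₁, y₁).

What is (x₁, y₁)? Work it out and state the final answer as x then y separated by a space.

669878 33369

√403 → a₀=20, period (13,2,1,3,1,3,1,2,13,40); ℓ=10 even so k=9
step 0: (20, 1)  from 20·(1,0) + (0,1)
…
step 3: (803, 40)  from 1·(542,27) + (261,13)
step 4: (2951, 147)  from 3·(803,40) + (542,27)
step 5: (3754, 187)  from 1·(2951,147) + (803,40)
…
step 8: (50147, 2498)  from 2·(17967,895) + (14213,708)
step 9: (669878, 33369)  from 13·(50147,2498) + (17967,895)
fundamental: x₁=669878, y₁=33369  (since 448736534884 − 403·1113490161 = 1)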